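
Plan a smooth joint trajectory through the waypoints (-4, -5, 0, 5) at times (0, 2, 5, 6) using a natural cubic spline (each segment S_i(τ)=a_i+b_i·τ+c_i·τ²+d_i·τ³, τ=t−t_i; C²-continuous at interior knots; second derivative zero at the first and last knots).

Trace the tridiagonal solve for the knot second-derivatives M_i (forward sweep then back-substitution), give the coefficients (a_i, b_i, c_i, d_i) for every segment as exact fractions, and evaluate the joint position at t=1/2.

Δ: Δ0=-1/2, Δ1=5/3, Δ2=5
row 1: diag=10, rhs=13; c'=3/10, d'=13/10
row 2: denom=8−3·3/10=71/10; d'=(20−3·13/10)/(71/10)=161/71
back: M2=161/71
back: M1=13/10−3/10·161/71=44/71
M: M0=0, M1=44/71, M2=161/71, M3=0
seg 0: a=-4, c=M0/2=0, d=(M1−M0)/(6·2)=11/213, b=Δ0−h0·(2M0+M1)/6=-301/426
seg 1: a=-5, c=M1/2=22/71, d=(M2−M1)/(6·3)=13/142, b=Δ1−h1·(2M1+M2)/6=-37/426
seg 2: a=0, c=M2/2=161/142, d=(M3−M2)/(6·1)=-161/426, b=Δ2−h2·(2M2+M3)/6=904/213
t_q=1/2 → seg 0, τ=1/2; S=-4+-301/426·τ+0·τ²+11/213·τ³=-2469/568

  seg 0: a=-4 b=-301/426 c=0 d=11/213
  seg 1: a=-5 b=-37/426 c=22/71 d=13/142
  seg 2: a=0 b=904/213 c=161/142 d=-161/426
S(1/2) = -2469/568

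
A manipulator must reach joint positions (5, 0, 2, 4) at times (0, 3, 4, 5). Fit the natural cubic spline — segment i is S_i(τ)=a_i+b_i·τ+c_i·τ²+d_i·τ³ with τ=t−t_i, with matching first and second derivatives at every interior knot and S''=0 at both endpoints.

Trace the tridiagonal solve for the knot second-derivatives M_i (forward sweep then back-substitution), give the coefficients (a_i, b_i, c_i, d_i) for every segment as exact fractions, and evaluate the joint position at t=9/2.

  seg 0: a=5 b=-287/93 c=0 d=44/279
  seg 1: a=0 b=109/93 c=44/31 d=-55/93
  seg 2: a=2 b=208/93 c=-11/31 d=11/93
S(9/2) = 755/248

Δ: Δ0=-5/3, Δ1=2, Δ2=2
row 1: diag=8, rhs=22; c'=1/8, d'=11/4
row 2: denom=4−1·1/8=31/8; d'=(0−1·11/4)/(31/8)=-22/31
back: M2=-22/31
back: M1=11/4−1/8·-22/31=88/31
M: M0=0, M1=88/31, M2=-22/31, M3=0
seg 0: a=5, c=M0/2=0, d=(M1−M0)/(6·3)=44/279, b=Δ0−h0·(2M0+M1)/6=-287/93
seg 1: a=0, c=M1/2=44/31, d=(M2−M1)/(6·1)=-55/93, b=Δ1−h1·(2M1+M2)/6=109/93
seg 2: a=2, c=M2/2=-11/31, d=(M3−M2)/(6·1)=11/93, b=Δ2−h2·(2M2+M3)/6=208/93
t_q=9/2 → seg 2, τ=1/2; S=2+208/93·τ+-11/31·τ²+11/93·τ³=755/248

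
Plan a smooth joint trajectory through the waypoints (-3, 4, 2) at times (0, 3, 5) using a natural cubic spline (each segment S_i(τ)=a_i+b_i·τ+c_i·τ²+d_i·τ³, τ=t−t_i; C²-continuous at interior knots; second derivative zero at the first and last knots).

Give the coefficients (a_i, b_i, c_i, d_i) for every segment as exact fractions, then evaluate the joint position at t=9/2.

  seg 0: a=-3 b=10/3 c=0 d=-1/9
  seg 1: a=4 b=1/3 c=-1 d=1/6
S(9/2) = 45/16

Δ: Δ0=7/3, Δ1=-1
row 1: diag=10, rhs=-20; c'=1/5, d'=-2
back: M1=-2
M: M0=0, M1=-2, M2=0
seg 0: a=-3, c=M0/2=0, d=(M1−M0)/(6·3)=-1/9, b=Δ0−h0·(2M0+M1)/6=10/3
seg 1: a=4, c=M1/2=-1, d=(M2−M1)/(6·2)=1/6, b=Δ1−h1·(2M1+M2)/6=1/3
t_q=9/2 → seg 1, τ=3/2; S=4+1/3·τ+-1·τ²+1/6·τ³=45/16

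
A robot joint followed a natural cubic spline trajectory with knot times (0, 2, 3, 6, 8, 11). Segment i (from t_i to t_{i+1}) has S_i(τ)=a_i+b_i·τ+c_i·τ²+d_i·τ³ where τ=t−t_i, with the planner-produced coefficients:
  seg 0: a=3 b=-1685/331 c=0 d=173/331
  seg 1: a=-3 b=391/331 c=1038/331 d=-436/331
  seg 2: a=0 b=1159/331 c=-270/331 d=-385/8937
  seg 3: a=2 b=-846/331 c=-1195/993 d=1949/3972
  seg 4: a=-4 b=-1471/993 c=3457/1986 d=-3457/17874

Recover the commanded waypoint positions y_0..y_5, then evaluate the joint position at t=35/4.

y_0 = S_0(0) = a_0 = 3
y_1 = S_1(0) = a_1 = -3
y_2 = S_2(0) = a_2 = 0
y_3 = S_3(0) = a_3 = 2
y_4 = S_4(0) = a_4 = -4
y_5 = S_4(3) = 2
t_q=35/4 is in segment 4 (τ=3/4); S_4(τ)=-178517/42368

y_0=3 y_1=-3 y_2=0 y_3=2 y_4=-4 y_5=2
S(35/4) = -178517/42368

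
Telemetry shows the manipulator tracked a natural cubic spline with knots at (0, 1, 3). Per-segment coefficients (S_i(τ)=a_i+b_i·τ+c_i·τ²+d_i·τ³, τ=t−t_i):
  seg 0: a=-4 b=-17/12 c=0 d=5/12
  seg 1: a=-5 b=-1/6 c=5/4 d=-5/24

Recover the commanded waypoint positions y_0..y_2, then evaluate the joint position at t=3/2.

y_0=-4 y_1=-5 y_2=-2
S(3/2) = -307/64

y_0 = S_0(0) = a_0 = -4
y_1 = S_1(0) = a_1 = -5
y_2 = S_1(2) = -2
t_q=3/2 is in segment 1 (τ=1/2); S_1(τ)=-307/64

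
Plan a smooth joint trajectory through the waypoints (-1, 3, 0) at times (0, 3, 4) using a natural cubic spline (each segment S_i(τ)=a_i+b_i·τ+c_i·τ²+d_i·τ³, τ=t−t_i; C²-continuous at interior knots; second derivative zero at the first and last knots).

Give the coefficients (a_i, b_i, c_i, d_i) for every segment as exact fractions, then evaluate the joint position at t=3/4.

  seg 0: a=-1 b=71/24 c=0 d=-13/72
  seg 1: a=3 b=-23/12 c=-13/8 d=13/24
S(3/4) = 585/512

Δ: Δ0=4/3, Δ1=-3
row 1: diag=8, rhs=-26; c'=1/8, d'=-13/4
back: M1=-13/4
M: M0=0, M1=-13/4, M2=0
seg 0: a=-1, c=M0/2=0, d=(M1−M0)/(6·3)=-13/72, b=Δ0−h0·(2M0+M1)/6=71/24
seg 1: a=3, c=M1/2=-13/8, d=(M2−M1)/(6·1)=13/24, b=Δ1−h1·(2M1+M2)/6=-23/12
t_q=3/4 → seg 0, τ=3/4; S=-1+71/24·τ+0·τ²+-13/72·τ³=585/512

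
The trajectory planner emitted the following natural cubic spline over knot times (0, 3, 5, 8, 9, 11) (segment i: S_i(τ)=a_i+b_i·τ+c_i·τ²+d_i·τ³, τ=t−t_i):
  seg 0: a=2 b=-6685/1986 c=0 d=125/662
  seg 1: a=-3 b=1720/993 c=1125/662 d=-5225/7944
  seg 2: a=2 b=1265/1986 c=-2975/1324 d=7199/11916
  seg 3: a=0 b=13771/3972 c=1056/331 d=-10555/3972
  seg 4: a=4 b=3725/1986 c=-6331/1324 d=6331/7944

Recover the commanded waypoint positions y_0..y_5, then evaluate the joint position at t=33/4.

y_0=2 y_1=-3 y_2=2 y_3=0 y_4=4 y_5=-5
S(33/4) = 86823/84736

y_0 = S_0(0) = a_0 = 2
y_1 = S_1(0) = a_1 = -3
y_2 = S_2(0) = a_2 = 2
y_3 = S_3(0) = a_3 = 0
y_4 = S_4(0) = a_4 = 4
y_5 = S_4(2) = -5
t_q=33/4 is in segment 3 (τ=1/4); S_3(τ)=86823/84736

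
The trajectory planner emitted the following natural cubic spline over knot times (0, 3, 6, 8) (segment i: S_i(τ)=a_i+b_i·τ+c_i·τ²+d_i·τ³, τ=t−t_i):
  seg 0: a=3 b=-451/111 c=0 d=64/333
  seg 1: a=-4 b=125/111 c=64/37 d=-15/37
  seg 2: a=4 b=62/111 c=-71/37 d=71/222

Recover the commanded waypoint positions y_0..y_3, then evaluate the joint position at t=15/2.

y_0 = S_0(0) = a_0 = 3
y_1 = S_1(0) = a_1 = -4
y_2 = S_2(0) = a_2 = 4
y_3 = S_2(2) = 0
t_q=15/2 is in segment 2 (τ=3/2); S_2(τ)=947/592

y_0=3 y_1=-4 y_2=4 y_3=0
S(15/2) = 947/592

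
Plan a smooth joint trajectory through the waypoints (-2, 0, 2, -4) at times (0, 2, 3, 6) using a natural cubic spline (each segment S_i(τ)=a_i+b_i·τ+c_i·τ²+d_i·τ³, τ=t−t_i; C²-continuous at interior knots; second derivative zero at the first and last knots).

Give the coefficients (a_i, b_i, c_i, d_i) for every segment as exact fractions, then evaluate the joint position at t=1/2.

Δ: Δ0=1, Δ1=2, Δ2=-2
row 1: diag=6, rhs=6; c'=1/6, d'=1
row 2: denom=8−1·1/6=47/6; d'=(-24−1·1)/(47/6)=-150/47
back: M2=-150/47
back: M1=1−1/6·-150/47=72/47
M: M0=0, M1=72/47, M2=-150/47, M3=0
seg 0: a=-2, c=M0/2=0, d=(M1−M0)/(6·2)=6/47, b=Δ0−h0·(2M0+M1)/6=23/47
seg 1: a=0, c=M1/2=36/47, d=(M2−M1)/(6·1)=-37/47, b=Δ1−h1·(2M1+M2)/6=95/47
seg 2: a=2, c=M2/2=-75/47, d=(M3−M2)/(6·3)=25/141, b=Δ2−h2·(2M2+M3)/6=56/47
t_q=1/2 → seg 0, τ=1/2; S=-2+23/47·τ+0·τ²+6/47·τ³=-327/188

  seg 0: a=-2 b=23/47 c=0 d=6/47
  seg 1: a=0 b=95/47 c=36/47 d=-37/47
  seg 2: a=2 b=56/47 c=-75/47 d=25/141
S(1/2) = -327/188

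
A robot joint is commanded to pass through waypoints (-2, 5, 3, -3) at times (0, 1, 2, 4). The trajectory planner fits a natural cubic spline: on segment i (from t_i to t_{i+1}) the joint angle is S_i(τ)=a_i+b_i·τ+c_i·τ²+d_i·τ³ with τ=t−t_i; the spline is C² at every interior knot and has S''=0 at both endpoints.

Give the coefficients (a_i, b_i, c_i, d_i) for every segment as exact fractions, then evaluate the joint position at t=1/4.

Δ: Δ0=7, Δ1=-2, Δ2=-3
row 1: diag=4, rhs=-54; c'=1/4, d'=-27/2
row 2: denom=6−1·1/4=23/4; d'=(-6−1·-27/2)/(23/4)=30/23
back: M2=30/23
back: M1=-27/2−1/4·30/23=-318/23
M: M0=0, M1=-318/23, M2=30/23, M3=0
seg 0: a=-2, c=M0/2=0, d=(M1−M0)/(6·1)=-53/23, b=Δ0−h0·(2M0+M1)/6=214/23
seg 1: a=5, c=M1/2=-159/23, d=(M2−M1)/(6·1)=58/23, b=Δ1−h1·(2M1+M2)/6=55/23
seg 2: a=3, c=M2/2=15/23, d=(M3−M2)/(6·2)=-5/46, b=Δ2−h2·(2M2+M3)/6=-89/23
t_q=1/4 → seg 0, τ=1/4; S=-2+214/23·τ+0·τ²+-53/23·τ³=427/1472

  seg 0: a=-2 b=214/23 c=0 d=-53/23
  seg 1: a=5 b=55/23 c=-159/23 d=58/23
  seg 2: a=3 b=-89/23 c=15/23 d=-5/46
S(1/4) = 427/1472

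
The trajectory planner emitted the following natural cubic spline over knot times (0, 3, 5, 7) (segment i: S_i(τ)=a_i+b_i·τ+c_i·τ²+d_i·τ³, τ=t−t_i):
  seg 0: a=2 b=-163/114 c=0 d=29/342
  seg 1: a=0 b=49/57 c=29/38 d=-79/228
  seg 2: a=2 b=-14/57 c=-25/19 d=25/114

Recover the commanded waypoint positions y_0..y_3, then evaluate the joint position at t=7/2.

y_0=2 y_1=0 y_2=2 y_3=-2
S(7/2) = 351/608

y_0 = S_0(0) = a_0 = 2
y_1 = S_1(0) = a_1 = 0
y_2 = S_2(0) = a_2 = 2
y_3 = S_2(2) = -2
t_q=7/2 is in segment 1 (τ=1/2); S_1(τ)=351/608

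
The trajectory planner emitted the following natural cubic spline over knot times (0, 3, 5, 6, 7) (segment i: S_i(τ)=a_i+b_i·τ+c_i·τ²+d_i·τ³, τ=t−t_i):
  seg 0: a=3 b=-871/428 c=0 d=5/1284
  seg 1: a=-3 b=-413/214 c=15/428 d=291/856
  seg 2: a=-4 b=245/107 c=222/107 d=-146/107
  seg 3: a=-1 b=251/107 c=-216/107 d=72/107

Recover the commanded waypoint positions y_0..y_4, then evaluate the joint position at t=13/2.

y_0 = S_0(0) = a_0 = 3
y_1 = S_1(0) = a_1 = -3
y_2 = S_2(0) = a_2 = -4
y_3 = S_3(0) = a_3 = -1
y_4 = S_3(1) = 0
t_q=13/2 is in segment 3 (τ=1/2); S_3(τ)=-53/214

y_0=3 y_1=-3 y_2=-4 y_3=-1 y_4=0
S(13/2) = -53/214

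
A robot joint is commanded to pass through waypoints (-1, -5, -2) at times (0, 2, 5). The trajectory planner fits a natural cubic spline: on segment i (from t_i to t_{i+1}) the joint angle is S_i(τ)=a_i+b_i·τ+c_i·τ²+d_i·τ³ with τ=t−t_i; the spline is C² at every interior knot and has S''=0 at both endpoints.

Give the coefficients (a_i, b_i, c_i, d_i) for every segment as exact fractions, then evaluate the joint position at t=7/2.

  seg 0: a=-1 b=-13/5 c=0 d=3/20
  seg 1: a=-5 b=-4/5 c=9/10 d=-1/10
S(7/2) = -361/80

Δ: Δ0=-2, Δ1=1
row 1: diag=10, rhs=18; c'=3/10, d'=9/5
back: M1=9/5
M: M0=0, M1=9/5, M2=0
seg 0: a=-1, c=M0/2=0, d=(M1−M0)/(6·2)=3/20, b=Δ0−h0·(2M0+M1)/6=-13/5
seg 1: a=-5, c=M1/2=9/10, d=(M2−M1)/(6·3)=-1/10, b=Δ1−h1·(2M1+M2)/6=-4/5
t_q=7/2 → seg 1, τ=3/2; S=-5+-4/5·τ+9/10·τ²+-1/10·τ³=-361/80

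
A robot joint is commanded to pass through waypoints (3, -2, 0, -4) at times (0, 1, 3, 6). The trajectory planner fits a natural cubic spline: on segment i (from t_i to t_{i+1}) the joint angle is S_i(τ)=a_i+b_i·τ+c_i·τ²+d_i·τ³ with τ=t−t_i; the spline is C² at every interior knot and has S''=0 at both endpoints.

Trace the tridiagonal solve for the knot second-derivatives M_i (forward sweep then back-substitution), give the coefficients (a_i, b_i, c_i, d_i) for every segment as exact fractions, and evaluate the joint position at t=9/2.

  seg 0: a=3 b=-517/84 c=0 d=97/84
  seg 1: a=-2 b=-113/42 c=97/28 d=-17/21
  seg 2: a=0 b=61/42 c=-39/28 d=13/84
S(9/2) = -97/224

Δ: Δ0=-5, Δ1=1, Δ2=-4/3
row 1: diag=6, rhs=36; c'=1/3, d'=6
row 2: denom=10−2·1/3=28/3; d'=(-14−2·6)/(28/3)=-39/14
back: M2=-39/14
back: M1=6−1/3·-39/14=97/14
M: M0=0, M1=97/14, M2=-39/14, M3=0
seg 0: a=3, c=M0/2=0, d=(M1−M0)/(6·1)=97/84, b=Δ0−h0·(2M0+M1)/6=-517/84
seg 1: a=-2, c=M1/2=97/28, d=(M2−M1)/(6·2)=-17/21, b=Δ1−h1·(2M1+M2)/6=-113/42
seg 2: a=0, c=M2/2=-39/28, d=(M3−M2)/(6·3)=13/84, b=Δ2−h2·(2M2+M3)/6=61/42
t_q=9/2 → seg 2, τ=3/2; S=0+61/42·τ+-39/28·τ²+13/84·τ³=-97/224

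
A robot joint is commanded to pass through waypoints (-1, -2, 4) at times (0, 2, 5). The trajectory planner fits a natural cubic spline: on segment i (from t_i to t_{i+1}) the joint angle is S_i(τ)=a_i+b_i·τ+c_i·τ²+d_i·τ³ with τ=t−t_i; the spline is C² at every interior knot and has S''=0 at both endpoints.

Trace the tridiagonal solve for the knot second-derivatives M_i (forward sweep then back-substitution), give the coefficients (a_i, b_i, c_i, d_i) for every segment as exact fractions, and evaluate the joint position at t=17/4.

  seg 0: a=-1 b=-1 c=0 d=1/8
  seg 1: a=-2 b=1/2 c=3/4 d=-1/12
S(17/4) = 505/256

Δ: Δ0=-1/2, Δ1=2
row 1: diag=10, rhs=15; c'=3/10, d'=3/2
back: M1=3/2
M: M0=0, M1=3/2, M2=0
seg 0: a=-1, c=M0/2=0, d=(M1−M0)/(6·2)=1/8, b=Δ0−h0·(2M0+M1)/6=-1
seg 1: a=-2, c=M1/2=3/4, d=(M2−M1)/(6·3)=-1/12, b=Δ1−h1·(2M1+M2)/6=1/2
t_q=17/4 → seg 1, τ=9/4; S=-2+1/2·τ+3/4·τ²+-1/12·τ³=505/256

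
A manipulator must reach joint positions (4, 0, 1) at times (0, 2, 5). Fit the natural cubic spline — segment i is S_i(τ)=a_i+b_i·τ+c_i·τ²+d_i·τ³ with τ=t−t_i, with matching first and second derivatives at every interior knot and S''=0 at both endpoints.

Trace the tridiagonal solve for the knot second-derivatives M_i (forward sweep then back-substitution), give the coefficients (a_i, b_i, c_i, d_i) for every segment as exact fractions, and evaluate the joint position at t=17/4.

  seg 0: a=4 b=-37/15 c=0 d=7/60
  seg 1: a=0 b=-16/15 c=7/10 d=-7/90
S(17/4) = 33/128

Δ: Δ0=-2, Δ1=1/3
row 1: diag=10, rhs=14; c'=3/10, d'=7/5
back: M1=7/5
M: M0=0, M1=7/5, M2=0
seg 0: a=4, c=M0/2=0, d=(M1−M0)/(6·2)=7/60, b=Δ0−h0·(2M0+M1)/6=-37/15
seg 1: a=0, c=M1/2=7/10, d=(M2−M1)/(6·3)=-7/90, b=Δ1−h1·(2M1+M2)/6=-16/15
t_q=17/4 → seg 1, τ=9/4; S=0+-16/15·τ+7/10·τ²+-7/90·τ³=33/128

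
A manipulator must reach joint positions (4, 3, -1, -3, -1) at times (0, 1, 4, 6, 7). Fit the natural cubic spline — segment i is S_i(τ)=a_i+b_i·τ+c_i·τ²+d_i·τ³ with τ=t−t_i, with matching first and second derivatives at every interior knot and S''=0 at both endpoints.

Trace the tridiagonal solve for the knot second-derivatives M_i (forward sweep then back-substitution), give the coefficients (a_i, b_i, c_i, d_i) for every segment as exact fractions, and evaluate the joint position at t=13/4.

  seg 0: a=4 b=-581/591 c=0 d=-10/591
  seg 1: a=3 b=-611/591 c=-10/197 d=-29/1773
  seg 2: a=-1 b=-1052/591 c=-39/197 d=695/2364
  seg 3: a=-3 b=565/591 c=617/394 d=-617/1182
S(13/4) = 2907/12608

Δ: Δ0=-1, Δ1=-4/3, Δ2=-1, Δ3=2
row 1: diag=8, rhs=-2; c'=3/8, d'=-1/4
row 2: denom=10−3·3/8=71/8; d'=(2−3·-1/4)/(71/8)=22/71
row 3: denom=6−2·16/71=394/71; d'=(18−2·22/71)/(394/71)=617/197
back: M3=617/197
back: M2=22/71−16/71·617/197=-78/197
back: M1=-1/4−3/8·-78/197=-20/197
M: M0=0, M1=-20/197, M2=-78/197, M3=617/197, M4=0
seg 0: a=4, c=M0/2=0, d=(M1−M0)/(6·1)=-10/591, b=Δ0−h0·(2M0+M1)/6=-581/591
seg 1: a=3, c=M1/2=-10/197, d=(M2−M1)/(6·3)=-29/1773, b=Δ1−h1·(2M1+M2)/6=-611/591
seg 2: a=-1, c=M2/2=-39/197, d=(M3−M2)/(6·2)=695/2364, b=Δ2−h2·(2M2+M3)/6=-1052/591
seg 3: a=-3, c=M3/2=617/394, d=(M4−M3)/(6·1)=-617/1182, b=Δ3−h3·(2M3+M4)/6=565/591
t_q=13/4 → seg 1, τ=9/4; S=3+-611/591·τ+-10/197·τ²+-29/1773·τ³=2907/12608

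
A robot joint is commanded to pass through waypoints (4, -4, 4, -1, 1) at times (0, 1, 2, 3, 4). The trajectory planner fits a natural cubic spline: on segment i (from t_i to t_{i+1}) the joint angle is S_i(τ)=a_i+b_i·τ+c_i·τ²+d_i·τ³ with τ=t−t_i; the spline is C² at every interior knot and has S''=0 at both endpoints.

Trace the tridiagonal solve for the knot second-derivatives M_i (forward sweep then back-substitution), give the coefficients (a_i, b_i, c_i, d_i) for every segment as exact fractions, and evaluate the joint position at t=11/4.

Δ: Δ0=-8, Δ1=8, Δ2=-5, Δ3=2
row 1: diag=4, rhs=96; c'=1/4, d'=24
row 2: denom=4−1·1/4=15/4; d'=(-78−1·24)/(15/4)=-136/5
row 3: denom=4−1·4/15=56/15; d'=(42−1·-136/5)/(56/15)=519/28
back: M3=519/28
back: M2=-136/5−4/15·519/28=-225/7
back: M1=24−1/4·-225/7=897/28
M: M0=0, M1=897/28, M2=-225/7, M3=519/28, M4=0
seg 0: a=4, c=M0/2=0, d=(M1−M0)/(6·1)=299/56, b=Δ0−h0·(2M0+M1)/6=-747/56
seg 1: a=-4, c=M1/2=897/56, d=(M2−M1)/(6·1)=-599/56, b=Δ1−h1·(2M1+M2)/6=75/28
seg 2: a=4, c=M2/2=-225/14, d=(M3−M2)/(6·1)=473/56, b=Δ2−h2·(2M2+M3)/6=21/8
seg 3: a=-1, c=M3/2=519/56, d=(M4−M3)/(6·1)=-173/56, b=Δ3−h3·(2M3+M4)/6=-117/28
t_q=11/4 → seg 2, τ=3/4; S=4+21/8·τ+-225/14·τ²+473/56·τ³=1763/3584

  seg 0: a=4 b=-747/56 c=0 d=299/56
  seg 1: a=-4 b=75/28 c=897/56 d=-599/56
  seg 2: a=4 b=21/8 c=-225/14 d=473/56
  seg 3: a=-1 b=-117/28 c=519/56 d=-173/56
S(11/4) = 1763/3584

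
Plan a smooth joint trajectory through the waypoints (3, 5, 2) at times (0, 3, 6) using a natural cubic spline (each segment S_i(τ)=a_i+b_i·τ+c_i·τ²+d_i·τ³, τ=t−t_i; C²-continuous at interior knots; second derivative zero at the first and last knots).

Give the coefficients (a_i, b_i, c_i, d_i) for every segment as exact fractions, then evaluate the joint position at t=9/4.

  seg 0: a=3 b=13/12 c=0 d=-5/108
  seg 1: a=5 b=-1/6 c=-5/12 d=5/108
S(9/4) = 1257/256

Δ: Δ0=2/3, Δ1=-1
row 1: diag=12, rhs=-10; c'=1/4, d'=-5/6
back: M1=-5/6
M: M0=0, M1=-5/6, M2=0
seg 0: a=3, c=M0/2=0, d=(M1−M0)/(6·3)=-5/108, b=Δ0−h0·(2M0+M1)/6=13/12
seg 1: a=5, c=M1/2=-5/12, d=(M2−M1)/(6·3)=5/108, b=Δ1−h1·(2M1+M2)/6=-1/6
t_q=9/4 → seg 0, τ=9/4; S=3+13/12·τ+0·τ²+-5/108·τ³=1257/256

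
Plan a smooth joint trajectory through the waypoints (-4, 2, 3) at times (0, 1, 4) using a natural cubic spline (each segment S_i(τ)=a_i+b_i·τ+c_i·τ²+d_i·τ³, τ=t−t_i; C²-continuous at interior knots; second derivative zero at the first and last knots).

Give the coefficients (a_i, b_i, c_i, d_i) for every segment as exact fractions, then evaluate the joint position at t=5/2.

  seg 0: a=-4 b=161/24 c=0 d=-17/24
  seg 1: a=2 b=55/12 c=-17/8 d=17/72
S(5/2) = 313/64

Δ: Δ0=6, Δ1=1/3
row 1: diag=8, rhs=-34; c'=3/8, d'=-17/4
back: M1=-17/4
M: M0=0, M1=-17/4, M2=0
seg 0: a=-4, c=M0/2=0, d=(M1−M0)/(6·1)=-17/24, b=Δ0−h0·(2M0+M1)/6=161/24
seg 1: a=2, c=M1/2=-17/8, d=(M2−M1)/(6·3)=17/72, b=Δ1−h1·(2M1+M2)/6=55/12
t_q=5/2 → seg 1, τ=3/2; S=2+55/12·τ+-17/8·τ²+17/72·τ³=313/64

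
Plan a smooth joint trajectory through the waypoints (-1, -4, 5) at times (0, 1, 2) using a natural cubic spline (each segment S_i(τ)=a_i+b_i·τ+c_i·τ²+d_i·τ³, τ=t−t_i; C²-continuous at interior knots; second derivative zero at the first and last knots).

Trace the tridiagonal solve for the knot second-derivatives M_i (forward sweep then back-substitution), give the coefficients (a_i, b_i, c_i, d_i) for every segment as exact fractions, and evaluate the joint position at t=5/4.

  seg 0: a=-1 b=-6 c=0 d=3
  seg 1: a=-4 b=3 c=9 d=-3
S(5/4) = -175/64

Δ: Δ0=-3, Δ1=9
row 1: diag=4, rhs=72; c'=1/4, d'=18
back: M1=18
M: M0=0, M1=18, M2=0
seg 0: a=-1, c=M0/2=0, d=(M1−M0)/(6·1)=3, b=Δ0−h0·(2M0+M1)/6=-6
seg 1: a=-4, c=M1/2=9, d=(M2−M1)/(6·1)=-3, b=Δ1−h1·(2M1+M2)/6=3
t_q=5/4 → seg 1, τ=1/4; S=-4+3·τ+9·τ²+-3·τ³=-175/64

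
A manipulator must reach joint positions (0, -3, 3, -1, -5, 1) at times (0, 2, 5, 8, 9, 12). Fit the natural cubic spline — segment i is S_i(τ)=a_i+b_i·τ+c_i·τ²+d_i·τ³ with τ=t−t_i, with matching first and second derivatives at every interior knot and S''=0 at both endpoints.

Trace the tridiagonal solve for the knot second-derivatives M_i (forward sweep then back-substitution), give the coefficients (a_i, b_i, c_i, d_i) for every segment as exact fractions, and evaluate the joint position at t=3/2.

  seg 0: a=0 b=-9977/4182 c=0 d=463/2091
  seg 1: a=-3 b=1135/4182 c=926/697 d=-9439/37638
  seg 2: a=3 b=181/123 c=-3883/4182 d=-3/1394
  seg 3: a=-1 b=-17387/4182 c=-1982/2091 d=1541/1394
  seg 4: a=-5 b=-5723/2091 c=9905/4182 d=-9905/37638
S(3/2) = -15787/5576

Δ: Δ0=-3/2, Δ1=2, Δ2=-4/3, Δ3=-4, Δ4=2
row 1: diag=10, rhs=21; c'=3/10, d'=21/10
row 2: denom=12−3·3/10=111/10; d'=(-20−3·21/10)/(111/10)=-263/111
row 3: denom=8−3·10/37=266/37; d'=(-16−3·-263/111)/(266/37)=-47/38
row 4: denom=8−1·37/266=2091/266; d'=(36−1·-47/38)/(2091/266)=9905/2091
back: M4=9905/2091
back: M3=-47/38−37/266·9905/2091=-3964/2091
back: M2=-263/111−10/37·-3964/2091=-3883/2091
back: M1=21/10−3/10·-3883/2091=1852/697
M: M0=0, M1=1852/697, M2=-3883/2091, M3=-3964/2091, M4=9905/2091, M5=0
seg 0: a=0, c=M0/2=0, d=(M1−M0)/(6·2)=463/2091, b=Δ0−h0·(2M0+M1)/6=-9977/4182
seg 1: a=-3, c=M1/2=926/697, d=(M2−M1)/(6·3)=-9439/37638, b=Δ1−h1·(2M1+M2)/6=1135/4182
seg 2: a=3, c=M2/2=-3883/4182, d=(M3−M2)/(6·3)=-3/1394, b=Δ2−h2·(2M2+M3)/6=181/123
seg 3: a=-1, c=M3/2=-1982/2091, d=(M4−M3)/(6·1)=1541/1394, b=Δ3−h3·(2M3+M4)/6=-17387/4182
seg 4: a=-5, c=M4/2=9905/4182, d=(M5−M4)/(6·3)=-9905/37638, b=Δ4−h4·(2M4+M5)/6=-5723/2091
t_q=3/2 → seg 0, τ=3/2; S=0+-9977/4182·τ+0·τ²+463/2091·τ³=-15787/5576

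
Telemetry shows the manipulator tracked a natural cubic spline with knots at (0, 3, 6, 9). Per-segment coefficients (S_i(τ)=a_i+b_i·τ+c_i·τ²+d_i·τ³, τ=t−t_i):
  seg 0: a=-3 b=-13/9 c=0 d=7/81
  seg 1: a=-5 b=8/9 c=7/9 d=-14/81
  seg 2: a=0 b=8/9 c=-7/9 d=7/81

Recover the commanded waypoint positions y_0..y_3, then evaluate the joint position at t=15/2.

y_0=-3 y_1=-5 y_2=0 y_3=-2
S(15/2) = -1/8

y_0 = S_0(0) = a_0 = -3
y_1 = S_1(0) = a_1 = -5
y_2 = S_2(0) = a_2 = 0
y_3 = S_2(3) = -2
t_q=15/2 is in segment 2 (τ=3/2); S_2(τ)=-1/8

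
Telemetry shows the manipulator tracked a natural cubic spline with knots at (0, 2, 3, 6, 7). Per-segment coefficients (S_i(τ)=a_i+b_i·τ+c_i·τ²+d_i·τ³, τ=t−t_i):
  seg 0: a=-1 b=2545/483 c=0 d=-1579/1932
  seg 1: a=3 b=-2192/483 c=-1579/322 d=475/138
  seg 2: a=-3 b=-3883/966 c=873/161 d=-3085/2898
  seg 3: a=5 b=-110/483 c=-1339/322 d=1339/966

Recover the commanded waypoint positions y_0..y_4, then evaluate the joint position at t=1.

y_0 = S_0(0) = a_0 = -1
y_1 = S_1(0) = a_1 = 3
y_2 = S_2(0) = a_2 = -3
y_3 = S_3(0) = a_3 = 5
y_4 = S_3(1) = 2
t_q=1 is in segment 0 (τ=1); S_0(τ)=2223/644

y_0=-1 y_1=3 y_2=-3 y_3=5 y_4=2
S(1) = 2223/644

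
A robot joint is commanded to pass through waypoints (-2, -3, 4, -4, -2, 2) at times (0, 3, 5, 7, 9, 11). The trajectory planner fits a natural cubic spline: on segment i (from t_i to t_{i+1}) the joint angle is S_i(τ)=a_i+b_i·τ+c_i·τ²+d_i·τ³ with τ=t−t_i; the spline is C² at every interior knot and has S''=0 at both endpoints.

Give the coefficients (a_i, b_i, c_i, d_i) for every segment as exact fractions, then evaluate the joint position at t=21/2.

Δ: Δ0=-1/3, Δ1=7/2, Δ2=-4, Δ3=1, Δ4=2
row 1: diag=10, rhs=23; c'=1/5, d'=23/10
row 2: denom=8−2·1/5=38/5; d'=(-45−2·23/10)/(38/5)=-124/19
row 3: denom=8−2·5/19=142/19; d'=(30−2·-124/19)/(142/19)=409/71
row 4: denom=8−2·19/71=530/71; d'=(6−2·409/71)/(530/71)=-196/265
back: M4=-196/265
back: M3=409/71−19/71·-196/265=1579/265
back: M2=-124/19−5/19·1579/265=-429/53
back: M1=23/10−1/5·-429/53=2077/530
M: M0=0, M1=2077/530, M2=-429/53, M3=1579/265, M4=-196/265, M5=0
seg 0: a=-2, c=M0/2=0, d=(M1−M0)/(6·3)=2077/9540, b=Δ0−h0·(2M0+M1)/6=-7291/3180
seg 1: a=-3, c=M1/2=2077/1060, d=(M2−M1)/(6·2)=-6367/6360, b=Δ1−h1·(2M1+M2)/6=5701/1590
seg 2: a=4, c=M2/2=-429/106, d=(M3−M2)/(6·2)=931/795, b=Δ2−h2·(2M2+M3)/6=-469/795
seg 3: a=-4, c=M3/2=1579/530, d=(M4−M3)/(6·2)=-355/636, b=Δ3−h3·(2M3+M4)/6=-2167/795
seg 4: a=-2, c=M4/2=-98/265, d=(M5−M4)/(6·2)=49/795, b=Δ4−h4·(2M4+M5)/6=1982/795
t_q=21/2 → seg 4, τ=3/2; S=-2+1982/795·τ+-98/265·τ²+49/795·τ³=473/424

  seg 0: a=-2 b=-7291/3180 c=0 d=2077/9540
  seg 1: a=-3 b=5701/1590 c=2077/1060 d=-6367/6360
  seg 2: a=4 b=-469/795 c=-429/106 d=931/795
  seg 3: a=-4 b=-2167/795 c=1579/530 d=-355/636
  seg 4: a=-2 b=1982/795 c=-98/265 d=49/795
S(21/2) = 473/424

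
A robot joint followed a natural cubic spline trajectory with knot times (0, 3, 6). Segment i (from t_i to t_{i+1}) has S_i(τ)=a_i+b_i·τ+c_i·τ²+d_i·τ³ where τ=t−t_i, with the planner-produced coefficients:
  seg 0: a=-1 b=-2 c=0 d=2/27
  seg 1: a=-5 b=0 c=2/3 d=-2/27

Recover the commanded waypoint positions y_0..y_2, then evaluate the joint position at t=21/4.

y_0 = S_0(0) = a_0 = -1
y_1 = S_1(0) = a_1 = -5
y_2 = S_1(3) = -1
t_q=21/4 is in segment 1 (τ=9/4); S_1(τ)=-79/32

y_0=-1 y_1=-5 y_2=-1
S(21/4) = -79/32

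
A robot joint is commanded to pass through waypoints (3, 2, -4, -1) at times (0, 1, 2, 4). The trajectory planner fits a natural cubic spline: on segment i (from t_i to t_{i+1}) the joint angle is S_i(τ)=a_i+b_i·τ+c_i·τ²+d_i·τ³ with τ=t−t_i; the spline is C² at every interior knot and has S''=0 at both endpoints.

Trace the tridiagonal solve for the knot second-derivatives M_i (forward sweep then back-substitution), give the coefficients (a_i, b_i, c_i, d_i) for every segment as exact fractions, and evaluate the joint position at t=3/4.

Δ: Δ0=-1, Δ1=-6, Δ2=3/2
row 1: diag=4, rhs=-30; c'=1/4, d'=-15/2
row 2: denom=6−1·1/4=23/4; d'=(45−1·-15/2)/(23/4)=210/23
back: M2=210/23
back: M1=-15/2−1/4·210/23=-225/23
M: M0=0, M1=-225/23, M2=210/23, M3=0
seg 0: a=3, c=M0/2=0, d=(M1−M0)/(6·1)=-75/46, b=Δ0−h0·(2M0+M1)/6=29/46
seg 1: a=2, c=M1/2=-225/46, d=(M2−M1)/(6·1)=145/46, b=Δ1−h1·(2M1+M2)/6=-98/23
seg 2: a=-4, c=M2/2=105/23, d=(M3−M2)/(6·2)=-35/46, b=Δ2−h2·(2M2+M3)/6=-211/46
t_q=3/4 → seg 0, τ=3/4; S=3+29/46·τ+0·τ²+-75/46·τ³=8199/2944

  seg 0: a=3 b=29/46 c=0 d=-75/46
  seg 1: a=2 b=-98/23 c=-225/46 d=145/46
  seg 2: a=-4 b=-211/46 c=105/23 d=-35/46
S(3/4) = 8199/2944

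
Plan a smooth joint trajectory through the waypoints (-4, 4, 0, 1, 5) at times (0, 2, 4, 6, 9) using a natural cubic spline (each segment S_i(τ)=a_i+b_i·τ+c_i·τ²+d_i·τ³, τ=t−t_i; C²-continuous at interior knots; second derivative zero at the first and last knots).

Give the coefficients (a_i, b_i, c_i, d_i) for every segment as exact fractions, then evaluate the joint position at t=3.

Δ: Δ0=4, Δ1=-2, Δ2=1/2, Δ3=4/3
row 1: diag=8, rhs=-36; c'=1/4, d'=-9/2
row 2: denom=8−2·1/4=15/2; d'=(15−2·-9/2)/(15/2)=16/5
row 3: denom=10−2·4/15=142/15; d'=(5−2·16/5)/(142/15)=-21/142
back: M3=-21/142
back: M2=16/5−4/15·-21/142=230/71
back: M1=-9/2−1/4·230/71=-377/71
M: M0=0, M1=-377/71, M2=230/71, M3=-21/142, M4=0
seg 0: a=-4, c=M0/2=0, d=(M1−M0)/(6·2)=-377/852, b=Δ0−h0·(2M0+M1)/6=1229/213
seg 1: a=4, c=M1/2=-377/142, d=(M2−M1)/(6·2)=607/852, b=Δ1−h1·(2M1+M2)/6=98/213
seg 2: a=0, c=M2/2=115/71, d=(M3−M2)/(6·2)=-481/1704, b=Δ2−h2·(2M2+M3)/6=-343/213
seg 3: a=1, c=M3/2=-21/284, d=(M4−M3)/(6·3)=7/852, b=Δ3−h3·(2M3+M4)/6=631/426
t_q=3 → seg 1, τ=1; S=4+98/213·τ+-377/142·τ²+607/852·τ³=715/284

  seg 0: a=-4 b=1229/213 c=0 d=-377/852
  seg 1: a=4 b=98/213 c=-377/142 d=607/852
  seg 2: a=0 b=-343/213 c=115/71 d=-481/1704
  seg 3: a=1 b=631/426 c=-21/284 d=7/852
S(3) = 715/284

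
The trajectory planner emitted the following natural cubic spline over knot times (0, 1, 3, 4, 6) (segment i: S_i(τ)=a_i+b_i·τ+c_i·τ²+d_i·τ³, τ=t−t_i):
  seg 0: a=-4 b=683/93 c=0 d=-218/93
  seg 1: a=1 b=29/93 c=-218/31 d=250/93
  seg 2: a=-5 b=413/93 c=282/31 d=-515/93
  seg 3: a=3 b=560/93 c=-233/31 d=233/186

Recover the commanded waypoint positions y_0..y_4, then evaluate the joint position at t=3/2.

y_0 = S_0(0) = a_0 = -4
y_1 = S_1(0) = a_1 = 1
y_2 = S_2(0) = a_2 = -5
y_3 = S_3(0) = a_3 = 3
y_4 = S_3(2) = -5
t_q=3/2 is in segment 1 (τ=1/2); S_1(τ)=-33/124

y_0=-4 y_1=1 y_2=-5 y_3=3 y_4=-5
S(3/2) = -33/124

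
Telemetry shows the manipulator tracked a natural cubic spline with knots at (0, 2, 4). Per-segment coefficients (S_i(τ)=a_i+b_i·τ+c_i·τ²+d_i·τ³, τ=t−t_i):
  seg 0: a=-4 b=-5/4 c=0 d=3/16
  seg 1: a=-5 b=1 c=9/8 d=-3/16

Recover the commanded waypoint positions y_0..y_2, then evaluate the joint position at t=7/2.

y_0=-4 y_1=-5 y_2=0
S(7/2) = -205/128

y_0 = S_0(0) = a_0 = -4
y_1 = S_1(0) = a_1 = -5
y_2 = S_1(2) = 0
t_q=7/2 is in segment 1 (τ=3/2); S_1(τ)=-205/128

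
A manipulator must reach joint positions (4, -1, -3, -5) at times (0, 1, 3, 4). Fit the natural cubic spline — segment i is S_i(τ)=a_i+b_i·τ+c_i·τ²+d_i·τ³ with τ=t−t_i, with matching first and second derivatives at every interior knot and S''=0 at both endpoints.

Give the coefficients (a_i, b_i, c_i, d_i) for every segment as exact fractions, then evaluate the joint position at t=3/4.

Δ: Δ0=-5, Δ1=-1, Δ2=-2
row 1: diag=6, rhs=24; c'=1/3, d'=4
row 2: denom=6−2·1/3=16/3; d'=(-6−2·4)/(16/3)=-21/8
back: M2=-21/8
back: M1=4−1/3·-21/8=39/8
M: M0=0, M1=39/8, M2=-21/8, M3=0
seg 0: a=4, c=M0/2=0, d=(M1−M0)/(6·1)=13/16, b=Δ0−h0·(2M0+M1)/6=-93/16
seg 1: a=-1, c=M1/2=39/16, d=(M2−M1)/(6·2)=-5/8, b=Δ1−h1·(2M1+M2)/6=-27/8
seg 2: a=-3, c=M2/2=-21/16, d=(M3−M2)/(6·1)=7/16, b=Δ2−h2·(2M2+M3)/6=-9/8
t_q=3/4 → seg 0, τ=3/4; S=4+-93/16·τ+0·τ²+13/16·τ³=-17/1024

  seg 0: a=4 b=-93/16 c=0 d=13/16
  seg 1: a=-1 b=-27/8 c=39/16 d=-5/8
  seg 2: a=-3 b=-9/8 c=-21/16 d=7/16
S(3/4) = -17/1024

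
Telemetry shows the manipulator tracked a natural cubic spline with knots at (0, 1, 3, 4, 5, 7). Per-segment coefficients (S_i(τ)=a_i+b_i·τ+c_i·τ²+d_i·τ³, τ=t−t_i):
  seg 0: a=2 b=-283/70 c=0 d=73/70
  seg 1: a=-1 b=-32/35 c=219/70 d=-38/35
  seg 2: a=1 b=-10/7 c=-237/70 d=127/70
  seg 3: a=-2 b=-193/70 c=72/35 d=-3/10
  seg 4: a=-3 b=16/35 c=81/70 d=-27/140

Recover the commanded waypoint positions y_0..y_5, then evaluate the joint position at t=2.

y_0 = S_0(0) = a_0 = 2
y_1 = S_1(0) = a_1 = -1
y_2 = S_2(0) = a_2 = 1
y_3 = S_3(0) = a_3 = -2
y_4 = S_4(0) = a_4 = -3
y_5 = S_4(2) = 1
t_q=2 is in segment 1 (τ=1); S_1(τ)=9/70

y_0=2 y_1=-1 y_2=1 y_3=-2 y_4=-3 y_5=1
S(2) = 9/70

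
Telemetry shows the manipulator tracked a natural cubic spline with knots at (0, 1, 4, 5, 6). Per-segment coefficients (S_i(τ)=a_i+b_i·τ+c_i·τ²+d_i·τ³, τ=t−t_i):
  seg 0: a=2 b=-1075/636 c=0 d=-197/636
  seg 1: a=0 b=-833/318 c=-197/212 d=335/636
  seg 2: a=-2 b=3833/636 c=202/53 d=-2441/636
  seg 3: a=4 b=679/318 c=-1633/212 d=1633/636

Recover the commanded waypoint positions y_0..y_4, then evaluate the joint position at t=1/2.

y_0=2 y_1=0 y_2=-2 y_3=4 y_4=1
S(1/2) = 1893/1696

y_0 = S_0(0) = a_0 = 2
y_1 = S_1(0) = a_1 = 0
y_2 = S_2(0) = a_2 = -2
y_3 = S_3(0) = a_3 = 4
y_4 = S_3(1) = 1
t_q=1/2 is in segment 0 (τ=1/2); S_0(τ)=1893/1696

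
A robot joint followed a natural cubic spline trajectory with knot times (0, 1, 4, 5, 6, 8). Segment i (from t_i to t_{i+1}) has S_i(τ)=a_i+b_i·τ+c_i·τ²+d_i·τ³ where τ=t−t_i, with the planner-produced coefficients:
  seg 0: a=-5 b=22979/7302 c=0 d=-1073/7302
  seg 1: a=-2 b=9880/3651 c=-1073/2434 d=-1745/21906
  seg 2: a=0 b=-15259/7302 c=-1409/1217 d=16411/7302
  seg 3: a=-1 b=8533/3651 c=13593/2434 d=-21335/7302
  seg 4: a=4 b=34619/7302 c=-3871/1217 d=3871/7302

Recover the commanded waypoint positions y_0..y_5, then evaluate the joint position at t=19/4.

y_0=-5 y_1=-2 y_2=0 y_3=-1 y_4=4 y_5=5
S(19/4) = -197893/155776

y_0 = S_0(0) = a_0 = -5
y_1 = S_1(0) = a_1 = -2
y_2 = S_2(0) = a_2 = 0
y_3 = S_3(0) = a_3 = -1
y_4 = S_4(0) = a_4 = 4
y_5 = S_4(2) = 5
t_q=19/4 is in segment 2 (τ=3/4); S_2(τ)=-197893/155776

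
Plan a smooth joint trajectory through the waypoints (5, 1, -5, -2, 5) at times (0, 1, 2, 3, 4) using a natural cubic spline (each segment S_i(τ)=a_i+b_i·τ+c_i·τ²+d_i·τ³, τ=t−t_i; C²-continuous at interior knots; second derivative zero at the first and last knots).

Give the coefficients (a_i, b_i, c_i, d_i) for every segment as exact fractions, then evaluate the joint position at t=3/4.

  seg 0: a=5 b=-81/28 c=0 d=-31/28
  seg 1: a=1 b=-87/14 c=-93/28 d=99/28
  seg 2: a=-5 b=-9/4 c=51/7 d=-57/28
  seg 3: a=-2 b=87/14 c=33/28 d=-11/28
S(3/4) = 605/256

Δ: Δ0=-4, Δ1=-6, Δ2=3, Δ3=7
row 1: diag=4, rhs=-12; c'=1/4, d'=-3
row 2: denom=4−1·1/4=15/4; d'=(54−1·-3)/(15/4)=76/5
row 3: denom=4−1·4/15=56/15; d'=(24−1·76/5)/(56/15)=33/14
back: M3=33/14
back: M2=76/5−4/15·33/14=102/7
back: M1=-3−1/4·102/7=-93/14
M: M0=0, M1=-93/14, M2=102/7, M3=33/14, M4=0
seg 0: a=5, c=M0/2=0, d=(M1−M0)/(6·1)=-31/28, b=Δ0−h0·(2M0+M1)/6=-81/28
seg 1: a=1, c=M1/2=-93/28, d=(M2−M1)/(6·1)=99/28, b=Δ1−h1·(2M1+M2)/6=-87/14
seg 2: a=-5, c=M2/2=51/7, d=(M3−M2)/(6·1)=-57/28, b=Δ2−h2·(2M2+M3)/6=-9/4
seg 3: a=-2, c=M3/2=33/28, d=(M4−M3)/(6·1)=-11/28, b=Δ3−h3·(2M3+M4)/6=87/14
t_q=3/4 → seg 0, τ=3/4; S=5+-81/28·τ+0·τ²+-31/28·τ³=605/256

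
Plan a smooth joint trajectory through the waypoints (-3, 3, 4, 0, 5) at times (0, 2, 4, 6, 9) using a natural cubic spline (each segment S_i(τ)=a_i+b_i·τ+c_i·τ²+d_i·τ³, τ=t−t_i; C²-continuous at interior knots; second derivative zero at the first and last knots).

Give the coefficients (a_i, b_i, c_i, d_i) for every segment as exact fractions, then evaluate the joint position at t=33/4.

Δ: Δ0=3, Δ1=1/2, Δ2=-2, Δ3=5/3
row 1: diag=8, rhs=-15; c'=1/4, d'=-15/8
row 2: denom=8−2·1/4=15/2; d'=(-15−2·-15/8)/(15/2)=-3/2
row 3: denom=10−2·4/15=142/15; d'=(22−2·-3/2)/(142/15)=375/142
back: M3=375/142
back: M2=-3/2−4/15·375/142=-313/142
back: M1=-15/8−1/4·-313/142=-94/71
M: M0=0, M1=-94/71, M2=-313/142, M3=375/142, M4=0
seg 0: a=-3, c=M0/2=0, d=(M1−M0)/(6·2)=-47/426, b=Δ0−h0·(2M0+M1)/6=733/213
seg 1: a=3, c=M1/2=-47/71, d=(M2−M1)/(6·2)=-125/1704, b=Δ1−h1·(2M1+M2)/6=451/213
seg 2: a=4, c=M2/2=-313/284, d=(M3−M2)/(6·2)=86/213, b=Δ2−h2·(2M2+M3)/6=-601/426
seg 3: a=0, c=M3/2=375/284, d=(M4−M3)/(6·3)=-125/852, b=Δ3−h3·(2M3+M4)/6=-415/426
t_q=33/4 → seg 3, τ=9/4; S=0+-415/426·τ+375/284·τ²+-125/852·τ³=51285/18176

  seg 0: a=-3 b=733/213 c=0 d=-47/426
  seg 1: a=3 b=451/213 c=-47/71 d=-125/1704
  seg 2: a=4 b=-601/426 c=-313/284 d=86/213
  seg 3: a=0 b=-415/426 c=375/284 d=-125/852
S(33/4) = 51285/18176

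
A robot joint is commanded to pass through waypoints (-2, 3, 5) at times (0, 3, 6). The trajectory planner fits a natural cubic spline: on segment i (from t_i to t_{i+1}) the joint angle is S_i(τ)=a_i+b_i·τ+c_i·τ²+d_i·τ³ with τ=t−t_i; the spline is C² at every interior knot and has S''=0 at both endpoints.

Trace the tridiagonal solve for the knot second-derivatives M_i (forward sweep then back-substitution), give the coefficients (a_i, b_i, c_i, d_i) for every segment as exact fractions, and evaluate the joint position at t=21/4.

  seg 0: a=-2 b=23/12 c=0 d=-1/36
  seg 1: a=3 b=7/6 c=-1/4 d=1/36
S(21/4) = 1197/256

Δ: Δ0=5/3, Δ1=2/3
row 1: diag=12, rhs=-6; c'=1/4, d'=-1/2
back: M1=-1/2
M: M0=0, M1=-1/2, M2=0
seg 0: a=-2, c=M0/2=0, d=(M1−M0)/(6·3)=-1/36, b=Δ0−h0·(2M0+M1)/6=23/12
seg 1: a=3, c=M1/2=-1/4, d=(M2−M1)/(6·3)=1/36, b=Δ1−h1·(2M1+M2)/6=7/6
t_q=21/4 → seg 1, τ=9/4; S=3+7/6·τ+-1/4·τ²+1/36·τ³=1197/256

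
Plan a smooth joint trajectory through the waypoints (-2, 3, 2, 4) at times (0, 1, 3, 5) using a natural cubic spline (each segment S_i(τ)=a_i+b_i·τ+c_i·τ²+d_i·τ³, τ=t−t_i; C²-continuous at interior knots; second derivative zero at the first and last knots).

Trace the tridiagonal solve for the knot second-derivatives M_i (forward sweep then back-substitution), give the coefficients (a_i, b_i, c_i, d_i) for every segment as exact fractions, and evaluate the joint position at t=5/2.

Δ: Δ0=5, Δ1=-1/2, Δ2=1
row 1: diag=6, rhs=-33; c'=1/3, d'=-11/2
row 2: denom=8−2·1/3=22/3; d'=(9−2·-11/2)/(22/3)=30/11
back: M2=30/11
back: M1=-11/2−1/3·30/11=-141/22
M: M0=0, M1=-141/22, M2=30/11, M3=0
seg 0: a=-2, c=M0/2=0, d=(M1−M0)/(6·1)=-47/44, b=Δ0−h0·(2M0+M1)/6=267/44
seg 1: a=3, c=M1/2=-141/44, d=(M2−M1)/(6·2)=67/88, b=Δ1−h1·(2M1+M2)/6=63/22
seg 2: a=2, c=M2/2=15/11, d=(M3−M2)/(6·2)=-5/22, b=Δ2−h2·(2M2+M3)/6=-9/11
t_q=5/2 → seg 1, τ=3/2; S=3+63/22·τ+-141/44·τ²+67/88·τ³=1869/704

  seg 0: a=-2 b=267/44 c=0 d=-47/44
  seg 1: a=3 b=63/22 c=-141/44 d=67/88
  seg 2: a=2 b=-9/11 c=15/11 d=-5/22
S(5/2) = 1869/704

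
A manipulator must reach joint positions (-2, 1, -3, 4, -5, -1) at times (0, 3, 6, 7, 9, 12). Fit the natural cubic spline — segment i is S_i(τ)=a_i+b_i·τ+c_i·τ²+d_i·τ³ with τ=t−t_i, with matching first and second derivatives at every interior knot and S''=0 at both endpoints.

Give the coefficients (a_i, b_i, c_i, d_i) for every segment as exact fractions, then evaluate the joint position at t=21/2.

Δ: Δ0=1, Δ1=-4/3, Δ2=7, Δ3=-9/2, Δ4=4/3
row 1: diag=12, rhs=-14; c'=1/4, d'=-7/6
row 2: denom=8−3·1/4=29/4; d'=(50−3·-7/6)/(29/4)=214/29
row 3: denom=6−1·4/29=170/29; d'=(-69−1·214/29)/(170/29)=-443/34
row 4: denom=10−2·29/85=792/85; d'=(35−2·-443/34)/(792/85)=865/132
back: M4=865/132
back: M3=-443/34−29/85·865/132=-2015/132
back: M2=214/29−4/29·-2015/132=313/33
back: M1=-7/6−1/4·313/33=-467/132
M: M0=0, M1=-467/132, M2=313/33, M3=-2015/132, M4=865/132, M5=0
seg 0: a=-2, c=M0/2=0, d=(M1−M0)/(6·3)=-467/2376, b=Δ0−h0·(2M0+M1)/6=731/264
seg 1: a=1, c=M1/2=-467/264, d=(M2−M1)/(6·3)=191/264, b=Δ1−h1·(2M1+M2)/6=-335/132
seg 2: a=-3, c=M2/2=313/66, d=(M3−M2)/(6·1)=-33/8, b=Δ2−h2·(2M2+M3)/6=1685/264
seg 3: a=4, c=M3/2=-2015/264, d=(M4−M3)/(6·2)=20/11, b=Δ3−h3·(2M3+M4)/6=461/132
seg 4: a=-5, c=M4/2=865/264, d=(M5−M4)/(6·3)=-865/2376, b=Δ4−h4·(2M4+M5)/6=-689/132
t_q=21/2 → seg 4, τ=3/2; S=-5+-689/132·τ+865/264·τ²+-865/2376·τ³=-4707/704

  seg 0: a=-2 b=731/264 c=0 d=-467/2376
  seg 1: a=1 b=-335/132 c=-467/264 d=191/264
  seg 2: a=-3 b=1685/264 c=313/66 d=-33/8
  seg 3: a=4 b=461/132 c=-2015/264 d=20/11
  seg 4: a=-5 b=-689/132 c=865/264 d=-865/2376
S(21/2) = -4707/704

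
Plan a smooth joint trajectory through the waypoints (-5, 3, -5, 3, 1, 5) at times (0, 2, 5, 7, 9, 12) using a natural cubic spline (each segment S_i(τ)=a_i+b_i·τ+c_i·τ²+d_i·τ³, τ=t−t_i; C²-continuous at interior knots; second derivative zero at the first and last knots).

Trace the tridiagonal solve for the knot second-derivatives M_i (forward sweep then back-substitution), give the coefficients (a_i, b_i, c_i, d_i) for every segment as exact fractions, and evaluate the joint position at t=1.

Δ: Δ0=4, Δ1=-8/3, Δ2=4, Δ3=-1, Δ4=4/3
row 1: diag=10, rhs=-40; c'=3/10, d'=-4
row 2: denom=10−3·3/10=91/10; d'=(40−3·-4)/(91/10)=40/7
row 3: denom=8−2·20/91=688/91; d'=(-30−2·40/7)/(688/91)=-1885/344
row 4: denom=10−2·91/344=1629/172; d'=(14−2·-1885/344)/(1629/172)=477/181
back: M4=477/181
back: M3=-1885/344−91/344·477/181=-1118/181
back: M2=40/7−20/91·-1118/181=1280/181
back: M1=-4−3/10·1280/181=-1108/181
M: M0=0, M1=-1108/181, M2=1280/181, M3=-1118/181, M4=477/181, M5=0
seg 0: a=-5, c=M0/2=0, d=(M1−M0)/(6·2)=-277/543, b=Δ0−h0·(2M0+M1)/6=3280/543
seg 1: a=3, c=M1/2=-554/181, d=(M2−M1)/(6·3)=398/543, b=Δ1−h1·(2M1+M2)/6=-44/543
seg 2: a=-5, c=M2/2=640/181, d=(M3−M2)/(6·2)=-1199/1086, b=Δ2−h2·(2M2+M3)/6=730/543
seg 3: a=3, c=M3/2=-559/181, d=(M4−M3)/(6·2)=1595/2172, b=Δ3−h3·(2M3+M4)/6=1216/543
seg 4: a=1, c=M4/2=477/362, d=(M5−M4)/(6·3)=-53/362, b=Δ4−h4·(2M4+M5)/6=-707/543
t_q=1 → seg 0, τ=1; S=-5+3280/543·τ+0·τ²+-277/543·τ³=96/181

  seg 0: a=-5 b=3280/543 c=0 d=-277/543
  seg 1: a=3 b=-44/543 c=-554/181 d=398/543
  seg 2: a=-5 b=730/543 c=640/181 d=-1199/1086
  seg 3: a=3 b=1216/543 c=-559/181 d=1595/2172
  seg 4: a=1 b=-707/543 c=477/362 d=-53/362
S(1) = 96/181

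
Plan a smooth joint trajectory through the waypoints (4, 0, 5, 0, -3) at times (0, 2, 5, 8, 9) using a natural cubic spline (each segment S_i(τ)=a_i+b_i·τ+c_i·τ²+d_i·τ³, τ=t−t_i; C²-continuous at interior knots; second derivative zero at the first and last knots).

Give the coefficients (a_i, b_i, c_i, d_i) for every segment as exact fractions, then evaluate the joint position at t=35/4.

  seg 0: a=4 b=-395/133 c=0 d=129/532
  seg 1: a=0 b=-8/133 c=387/266 d=-2105/7182
  seg 2: a=5 b=201/266 c=-472/399 d=899/7182
  seg 3: a=0 b=-394/133 c=-15/266 d=5/266
S(35/4) = -38229/17024

Δ: Δ0=-2, Δ1=5/3, Δ2=-5/3, Δ3=-3
row 1: diag=10, rhs=22; c'=3/10, d'=11/5
row 2: denom=12−3·3/10=111/10; d'=(-20−3·11/5)/(111/10)=-266/111
row 3: denom=8−3·10/37=266/37; d'=(-8−3·-266/111)/(266/37)=-15/133
back: M3=-15/133
back: M2=-266/111−10/37·-15/133=-944/399
back: M1=11/5−3/10·-944/399=387/133
M: M0=0, M1=387/133, M2=-944/399, M3=-15/133, M4=0
seg 0: a=4, c=M0/2=0, d=(M1−M0)/(6·2)=129/532, b=Δ0−h0·(2M0+M1)/6=-395/133
seg 1: a=0, c=M1/2=387/266, d=(M2−M1)/(6·3)=-2105/7182, b=Δ1−h1·(2M1+M2)/6=-8/133
seg 2: a=5, c=M2/2=-472/399, d=(M3−M2)/(6·3)=899/7182, b=Δ2−h2·(2M2+M3)/6=201/266
seg 3: a=0, c=M3/2=-15/266, d=(M4−M3)/(6·1)=5/266, b=Δ3−h3·(2M3+M4)/6=-394/133
t_q=35/4 → seg 3, τ=3/4; S=0+-394/133·τ+-15/266·τ²+5/266·τ³=-38229/17024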